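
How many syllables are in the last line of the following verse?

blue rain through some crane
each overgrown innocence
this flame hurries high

The last line: this(1) + flame(1) + hurries(2) + high(1) = 5

5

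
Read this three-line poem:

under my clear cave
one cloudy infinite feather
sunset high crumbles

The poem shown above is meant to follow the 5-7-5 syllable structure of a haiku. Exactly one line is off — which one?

Line 2

Line 1: under(2) + my(1) + clear(1) + cave(1) = 5 ✓
Line 2: one(1) + cloudy(2) + infinite(3) + feather(2) = 8 (expected 7)
Line 3: sunset(2) + high(1) + crumbles(2) = 5 ✓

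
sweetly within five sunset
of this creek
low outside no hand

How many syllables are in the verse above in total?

Line 1: "sweetly within five sunset": 2+2+1+2 = 7
Line 2: "of this creek": 1+1+1 = 3
Line 3: "low outside no hand": 1+2+1+1 = 5
Total: 7 + 3 + 5 = 15

15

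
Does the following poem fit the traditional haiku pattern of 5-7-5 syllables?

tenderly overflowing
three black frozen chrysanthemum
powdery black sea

Line 1: "tenderly overflowing": 3+4 = 7 (expected 5)
Line 2: "three black frozen chrysanthemum": 1+1+2+4 = 8 (expected 7)
Line 3: "powdery black sea": 3+1+1 = 5 ✓

No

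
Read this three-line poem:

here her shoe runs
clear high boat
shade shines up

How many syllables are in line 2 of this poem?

Line 2: "clear high boat": 1+1+1 = 3

3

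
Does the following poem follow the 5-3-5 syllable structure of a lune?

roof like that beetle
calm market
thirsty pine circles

Yes

Line 1: "roof like that beetle": 1+1+1+2 = 5 ✓
Line 2: "calm market": 1+2 = 3 ✓
Line 3: "thirsty pine circles": 2+1+2 = 5 ✓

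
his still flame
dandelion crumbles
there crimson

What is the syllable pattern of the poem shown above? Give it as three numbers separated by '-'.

Line 1: his (1), still (1), flame (1) → 3
Line 2: dandelion (4), crumbles (2) → 6
Line 3: there (1), crimson (2) → 3

3-6-3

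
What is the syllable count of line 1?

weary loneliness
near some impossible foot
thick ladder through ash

5

Line 1: weary(2) + loneliness(3) = 5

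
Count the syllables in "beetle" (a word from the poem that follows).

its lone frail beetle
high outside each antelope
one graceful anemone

"beetle" has 2 syllables.

2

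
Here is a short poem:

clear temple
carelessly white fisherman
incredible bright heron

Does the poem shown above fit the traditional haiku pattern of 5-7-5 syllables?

No

Line 1: "clear temple": 1+2 = 3 (expected 5)
Line 2: "carelessly white fisherman": 3+1+3 = 7 ✓
Line 3: "incredible bright heron": 4+1+2 = 7 (expected 5)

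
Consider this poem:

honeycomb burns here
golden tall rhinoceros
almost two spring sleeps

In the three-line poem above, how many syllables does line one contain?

5

Line one: honeycomb (3), burns (1), here (1) → 5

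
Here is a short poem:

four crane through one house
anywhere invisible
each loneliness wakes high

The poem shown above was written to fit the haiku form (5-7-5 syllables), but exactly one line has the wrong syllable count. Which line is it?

The third line

Line 1: "four crane through one house": 1+1+1+1+1 = 5 ✓
Line 2: "anywhere invisible": 3+4 = 7 ✓
Line 3: "each loneliness wakes high": 1+3+1+1 = 6 (expected 5)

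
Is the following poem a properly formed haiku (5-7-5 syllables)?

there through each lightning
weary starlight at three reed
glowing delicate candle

Line 1: there (1), through (1), each (1), lightning (2) → 5 ✓
Line 2: weary (2), starlight (2), at (1), three (1), reed (1) → 7 ✓
Line 3: glowing (2), delicate (3), candle (2) → 7 (expected 5)

No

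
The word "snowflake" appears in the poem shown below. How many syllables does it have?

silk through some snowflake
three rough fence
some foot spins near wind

2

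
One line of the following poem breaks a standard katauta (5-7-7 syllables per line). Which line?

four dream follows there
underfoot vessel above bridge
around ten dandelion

Line 2

Line 1: four (1), dream (1), follows (2), there (1) → 5 ✓
Line 2: underfoot (3), vessel (2), above (2), bridge (1) → 8 (expected 7)
Line 3: around (2), ten (1), dandelion (4) → 7 ✓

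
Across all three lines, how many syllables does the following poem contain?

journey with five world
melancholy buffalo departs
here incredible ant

Line 1: journey(2) + with(1) + five(1) + world(1) = 5
Line 2: melancholy(4) + buffalo(3) + departs(2) = 9
Line 3: here(1) + incredible(4) + ant(1) = 6
Total: 5 + 9 + 6 = 20

20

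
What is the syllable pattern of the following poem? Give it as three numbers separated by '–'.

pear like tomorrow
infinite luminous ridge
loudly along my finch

Line 1: "pear like tomorrow": 1+1+3 = 5
Line 2: "infinite luminous ridge": 3+3+1 = 7
Line 3: "loudly along my finch": 2+2+1+1 = 6

5–7–6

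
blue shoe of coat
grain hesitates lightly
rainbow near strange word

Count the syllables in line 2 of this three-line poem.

Line 2: grain (1), hesitates (3), lightly (2) → 6

6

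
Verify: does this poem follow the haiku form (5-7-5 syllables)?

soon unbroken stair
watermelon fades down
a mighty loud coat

Line 1: "soon unbroken stair": 1+3+1 = 5 ✓
Line 2: "watermelon fades down": 4+1+1 = 6 (expected 7)
Line 3: "a mighty loud coat": 1+2+1+1 = 5 ✓

No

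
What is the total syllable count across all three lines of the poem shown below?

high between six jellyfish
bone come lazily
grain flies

Line 1: high (1), between (2), six (1), jellyfish (3) → 7
Line 2: bone (1), come (1), lazily (3) → 5
Line 3: grain (1), flies (1) → 2
Total: 7 + 5 + 2 = 14

14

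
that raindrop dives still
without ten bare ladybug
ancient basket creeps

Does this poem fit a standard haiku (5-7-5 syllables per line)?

Line 1: "that raindrop dives still": 1+2+1+1 = 5 ✓
Line 2: "without ten bare ladybug": 2+1+1+3 = 7 ✓
Line 3: "ancient basket creeps": 2+2+1 = 5 ✓

Yes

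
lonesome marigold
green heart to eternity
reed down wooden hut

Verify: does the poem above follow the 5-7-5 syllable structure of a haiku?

Line 1: "lonesome marigold": 2+3 = 5 ✓
Line 2: "green heart to eternity": 1+1+1+4 = 7 ✓
Line 3: "reed down wooden hut": 1+1+2+1 = 5 ✓

Yes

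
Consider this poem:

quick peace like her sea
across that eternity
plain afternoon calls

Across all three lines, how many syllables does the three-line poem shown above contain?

Line 1: quick(1) + peace(1) + like(1) + her(1) + sea(1) = 5
Line 2: across(2) + that(1) + eternity(4) = 7
Line 3: plain(1) + afternoon(3) + calls(1) = 5
Total: 5 + 7 + 5 = 17

17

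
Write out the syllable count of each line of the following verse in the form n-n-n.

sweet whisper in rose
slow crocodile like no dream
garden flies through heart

5-7-5

Line 1: sweet(1) + whisper(2) + in(1) + rose(1) = 5
Line 2: slow(1) + crocodile(3) + like(1) + no(1) + dream(1) = 7
Line 3: garden(2) + flies(1) + through(1) + heart(1) = 5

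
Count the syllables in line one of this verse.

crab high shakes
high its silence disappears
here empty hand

Line one: "crab high shakes": 1+1+1 = 3

3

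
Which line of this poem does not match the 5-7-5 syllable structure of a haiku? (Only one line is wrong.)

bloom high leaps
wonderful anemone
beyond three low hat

Line 1

Line 1: bloom(1) + high(1) + leaps(1) = 3 (expected 5)
Line 2: wonderful(3) + anemone(4) = 7 ✓
Line 3: beyond(2) + three(1) + low(1) + hat(1) = 5 ✓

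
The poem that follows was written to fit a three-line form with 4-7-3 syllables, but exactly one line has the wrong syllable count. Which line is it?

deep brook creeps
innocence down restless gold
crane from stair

Line 1: deep (1), brook (1), creeps (1) → 3 (expected 4)
Line 2: innocence (3), down (1), restless (2), gold (1) → 7 ✓
Line 3: crane (1), from (1), stair (1) → 3 ✓

Line 1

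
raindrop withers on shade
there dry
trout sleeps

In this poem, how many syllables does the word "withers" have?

2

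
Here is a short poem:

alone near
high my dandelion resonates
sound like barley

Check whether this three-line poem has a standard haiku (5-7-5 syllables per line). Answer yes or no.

No

Line 1: alone(2) + near(1) = 3 (expected 5)
Line 2: high(1) + my(1) + dandelion(4) + resonates(3) = 9 (expected 7)
Line 3: sound(1) + like(1) + barley(2) = 4 (expected 5)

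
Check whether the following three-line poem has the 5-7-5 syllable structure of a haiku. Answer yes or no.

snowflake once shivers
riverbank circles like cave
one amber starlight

Yes

Line 1: snowflake(2) + once(1) + shivers(2) = 5 ✓
Line 2: riverbank(3) + circles(2) + like(1) + cave(1) = 7 ✓
Line 3: one(1) + amber(2) + starlight(2) = 5 ✓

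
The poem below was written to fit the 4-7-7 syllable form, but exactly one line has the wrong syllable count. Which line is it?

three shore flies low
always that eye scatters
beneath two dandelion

The second line

Line 1: "three shore flies low": 1+1+1+1 = 4 ✓
Line 2: "always that eye scatters": 2+1+1+2 = 6 (expected 7)
Line 3: "beneath two dandelion": 2+1+4 = 7 ✓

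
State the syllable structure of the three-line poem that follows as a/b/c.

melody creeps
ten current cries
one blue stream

4/4/3

Line 1: melody (3), creeps (1) → 4
Line 2: ten (1), current (2), cries (1) → 4
Line 3: one (1), blue (1), stream (1) → 3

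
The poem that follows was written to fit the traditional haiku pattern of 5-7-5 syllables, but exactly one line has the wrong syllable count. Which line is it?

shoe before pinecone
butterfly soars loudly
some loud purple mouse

Line 1: shoe(1) + before(2) + pinecone(2) = 5 ✓
Line 2: butterfly(3) + soars(1) + loudly(2) = 6 (expected 7)
Line 3: some(1) + loud(1) + purple(2) + mouse(1) = 5 ✓

The second line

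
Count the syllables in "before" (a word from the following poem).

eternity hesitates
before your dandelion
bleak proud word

2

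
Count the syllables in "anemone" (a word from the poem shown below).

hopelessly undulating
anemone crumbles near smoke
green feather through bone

"anemone" has 4 syllables.

4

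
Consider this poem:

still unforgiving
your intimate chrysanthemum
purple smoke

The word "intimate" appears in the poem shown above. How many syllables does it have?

3

"intimate" has 3 syllables.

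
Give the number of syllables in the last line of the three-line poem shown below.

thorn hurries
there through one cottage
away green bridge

The last line: away(2) + green(1) + bridge(1) = 4

4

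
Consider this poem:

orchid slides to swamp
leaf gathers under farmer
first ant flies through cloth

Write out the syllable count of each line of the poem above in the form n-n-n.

Line 1: orchid(2) + slides(1) + to(1) + swamp(1) = 5
Line 2: leaf(1) + gathers(2) + under(2) + farmer(2) = 7
Line 3: first(1) + ant(1) + flies(1) + through(1) + cloth(1) = 5

5-7-5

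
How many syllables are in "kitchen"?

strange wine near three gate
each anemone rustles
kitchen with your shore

2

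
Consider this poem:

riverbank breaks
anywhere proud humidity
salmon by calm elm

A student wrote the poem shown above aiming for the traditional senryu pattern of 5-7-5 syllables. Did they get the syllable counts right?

No

Line 1: riverbank(3) + breaks(1) = 4 (expected 5)
Line 2: anywhere(3) + proud(1) + humidity(4) = 8 (expected 7)
Line 3: salmon(2) + by(1) + calm(1) + elm(1) = 5 ✓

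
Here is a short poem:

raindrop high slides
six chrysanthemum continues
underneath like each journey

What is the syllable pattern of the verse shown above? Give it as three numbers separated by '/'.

Line 1: raindrop(2) + high(1) + slides(1) = 4
Line 2: six(1) + chrysanthemum(4) + continues(3) = 8
Line 3: underneath(3) + like(1) + each(1) + journey(2) = 7

4/8/7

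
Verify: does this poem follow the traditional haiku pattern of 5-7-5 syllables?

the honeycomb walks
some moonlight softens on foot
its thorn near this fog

Line 1: "the honeycomb walks": 1+3+1 = 5 ✓
Line 2: "some moonlight softens on foot": 1+2+2+1+1 = 7 ✓
Line 3: "its thorn near this fog": 1+1+1+1+1 = 5 ✓

Yes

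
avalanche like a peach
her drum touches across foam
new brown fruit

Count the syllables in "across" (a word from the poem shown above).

"across" has 2 syllables.

2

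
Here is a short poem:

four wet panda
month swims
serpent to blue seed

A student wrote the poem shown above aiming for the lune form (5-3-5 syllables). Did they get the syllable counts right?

Line 1: four (1), wet (1), panda (2) → 4 (expected 5)
Line 2: month (1), swims (1) → 2 (expected 3)
Line 3: serpent (2), to (1), blue (1), seed (1) → 5 ✓

No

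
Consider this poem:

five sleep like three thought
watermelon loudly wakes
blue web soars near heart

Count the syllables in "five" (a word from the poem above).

"five" has 1 syllable.

1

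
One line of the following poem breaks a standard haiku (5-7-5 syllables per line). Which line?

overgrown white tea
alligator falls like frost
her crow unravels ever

Line 3

Line 1: overgrown(3) + white(1) + tea(1) = 5 ✓
Line 2: alligator(4) + falls(1) + like(1) + frost(1) = 7 ✓
Line 3: her(1) + crow(1) + unravels(3) + ever(2) = 7 (expected 5)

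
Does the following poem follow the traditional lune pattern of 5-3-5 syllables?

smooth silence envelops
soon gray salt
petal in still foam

Line 1: smooth (1), silence (2), envelops (3) → 6 (expected 5)
Line 2: soon (1), gray (1), salt (1) → 3 ✓
Line 3: petal (2), in (1), still (1), foam (1) → 5 ✓

No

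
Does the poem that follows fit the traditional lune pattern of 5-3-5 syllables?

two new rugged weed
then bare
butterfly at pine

No

Line 1: two(1) + new(1) + rugged(2) + weed(1) = 5 ✓
Line 2: then(1) + bare(1) = 2 (expected 3)
Line 3: butterfly(3) + at(1) + pine(1) = 5 ✓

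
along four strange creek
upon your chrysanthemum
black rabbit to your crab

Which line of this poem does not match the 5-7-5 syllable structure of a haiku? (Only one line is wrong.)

Line 1: along(2) + four(1) + strange(1) + creek(1) = 5 ✓
Line 2: upon(2) + your(1) + chrysanthemum(4) = 7 ✓
Line 3: black(1) + rabbit(2) + to(1) + your(1) + crab(1) = 6 (expected 5)

Line 3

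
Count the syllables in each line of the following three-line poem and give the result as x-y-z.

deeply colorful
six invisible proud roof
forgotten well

5-7-4

Line 1: deeply (2), colorful (3) → 5
Line 2: six (1), invisible (4), proud (1), roof (1) → 7
Line 3: forgotten (3), well (1) → 4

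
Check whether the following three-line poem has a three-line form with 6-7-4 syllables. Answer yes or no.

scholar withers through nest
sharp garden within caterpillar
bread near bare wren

No

Line 1: "scholar withers through nest": 2+2+1+1 = 6 ✓
Line 2: "sharp garden within caterpillar": 1+2+2+4 = 9 (expected 7)
Line 3: "bread near bare wren": 1+1+1+1 = 4 ✓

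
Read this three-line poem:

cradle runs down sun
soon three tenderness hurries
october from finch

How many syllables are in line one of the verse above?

5

Line one: cradle (2), runs (1), down (1), sun (1) → 5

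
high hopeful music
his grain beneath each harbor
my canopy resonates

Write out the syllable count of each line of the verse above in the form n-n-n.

5-7-7

Line 1: "high hopeful music": 1+2+2 = 5
Line 2: "his grain beneath each harbor": 1+1+2+1+2 = 7
Line 3: "my canopy resonates": 1+3+3 = 7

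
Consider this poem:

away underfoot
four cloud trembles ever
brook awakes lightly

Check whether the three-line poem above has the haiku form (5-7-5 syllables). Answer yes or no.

No

Line 1: "away underfoot": 2+3 = 5 ✓
Line 2: "four cloud trembles ever": 1+1+2+2 = 6 (expected 7)
Line 3: "brook awakes lightly": 1+2+2 = 5 ✓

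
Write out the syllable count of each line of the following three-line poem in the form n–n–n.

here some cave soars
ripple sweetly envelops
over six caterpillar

Line 1: "here some cave soars": 1+1+1+1 = 4
Line 2: "ripple sweetly envelops": 2+2+3 = 7
Line 3: "over six caterpillar": 2+1+4 = 7

4–7–7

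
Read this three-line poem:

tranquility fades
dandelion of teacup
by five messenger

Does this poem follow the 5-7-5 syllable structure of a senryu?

Yes

Line 1: tranquility (4), fades (1) → 5 ✓
Line 2: dandelion (4), of (1), teacup (2) → 7 ✓
Line 3: by (1), five (1), messenger (3) → 5 ✓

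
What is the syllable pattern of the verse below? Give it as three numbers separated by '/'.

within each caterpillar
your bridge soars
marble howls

7/3/3

Line 1: within (2), each (1), caterpillar (4) → 7
Line 2: your (1), bridge (1), soars (1) → 3
Line 3: marble (2), howls (1) → 3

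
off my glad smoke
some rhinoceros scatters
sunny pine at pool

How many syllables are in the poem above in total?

Line 1: "off my glad smoke": 1+1+1+1 = 4
Line 2: "some rhinoceros scatters": 1+4+2 = 7
Line 3: "sunny pine at pool": 2+1+1+1 = 5
Total: 4 + 7 + 5 = 16

16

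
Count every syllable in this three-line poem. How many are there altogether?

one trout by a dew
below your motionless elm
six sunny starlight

17

Line 1: "one trout by a dew": 1+1+1+1+1 = 5
Line 2: "below your motionless elm": 2+1+3+1 = 7
Line 3: "six sunny starlight": 1+2+2 = 5
Total: 5 + 7 + 5 = 17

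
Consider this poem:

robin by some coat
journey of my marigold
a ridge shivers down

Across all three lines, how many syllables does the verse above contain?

Line 1: robin (2), by (1), some (1), coat (1) → 5
Line 2: journey (2), of (1), my (1), marigold (3) → 7
Line 3: a (1), ridge (1), shivers (2), down (1) → 5
Total: 5 + 7 + 5 = 17

17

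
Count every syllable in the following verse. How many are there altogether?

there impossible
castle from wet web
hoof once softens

Line 1: there(1) + impossible(4) = 5
Line 2: castle(2) + from(1) + wet(1) + web(1) = 5
Line 3: hoof(1) + once(1) + softens(2) = 4
Total: 5 + 5 + 4 = 14

14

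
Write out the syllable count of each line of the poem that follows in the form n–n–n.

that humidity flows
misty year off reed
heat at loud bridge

Line 1: "that humidity flows": 1+4+1 = 6
Line 2: "misty year off reed": 2+1+1+1 = 5
Line 3: "heat at loud bridge": 1+1+1+1 = 4

6–5–4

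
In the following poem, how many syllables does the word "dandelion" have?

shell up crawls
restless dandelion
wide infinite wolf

4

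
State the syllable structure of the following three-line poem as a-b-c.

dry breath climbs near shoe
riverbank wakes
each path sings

Line 1: "dry breath climbs near shoe": 1+1+1+1+1 = 5
Line 2: "riverbank wakes": 3+1 = 4
Line 3: "each path sings": 1+1+1 = 3

5-4-3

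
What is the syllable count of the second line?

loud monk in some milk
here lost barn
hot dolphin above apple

The second line: here (1), lost (1), barn (1) → 3

3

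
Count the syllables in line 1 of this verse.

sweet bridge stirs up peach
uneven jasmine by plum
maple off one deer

Line 1: sweet(1) + bridge(1) + stirs(1) + up(1) + peach(1) = 5

5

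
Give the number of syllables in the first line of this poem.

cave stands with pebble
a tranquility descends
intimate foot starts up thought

The first line: cave (1), stands (1), with (1), pebble (2) → 5

5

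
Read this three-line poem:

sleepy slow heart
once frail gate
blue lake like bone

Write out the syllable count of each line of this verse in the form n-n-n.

4-3-4

Line 1: "sleepy slow heart": 2+1+1 = 4
Line 2: "once frail gate": 1+1+1 = 3
Line 3: "blue lake like bone": 1+1+1+1 = 4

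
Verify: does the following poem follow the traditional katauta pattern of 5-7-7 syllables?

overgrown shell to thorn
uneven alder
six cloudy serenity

No

Line 1: "overgrown shell to thorn": 3+1+1+1 = 6 (expected 5)
Line 2: "uneven alder": 3+2 = 5 (expected 7)
Line 3: "six cloudy serenity": 1+2+4 = 7 ✓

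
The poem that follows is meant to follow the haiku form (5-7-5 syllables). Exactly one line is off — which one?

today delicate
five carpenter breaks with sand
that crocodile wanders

Line 1: today (2), delicate (3) → 5 ✓
Line 2: five (1), carpenter (3), breaks (1), with (1), sand (1) → 7 ✓
Line 3: that (1), crocodile (3), wanders (2) → 6 (expected 5)

Line 3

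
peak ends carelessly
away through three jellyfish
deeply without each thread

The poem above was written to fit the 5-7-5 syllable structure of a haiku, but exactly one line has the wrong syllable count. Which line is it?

Line 3

Line 1: peak (1), ends (1), carelessly (3) → 5 ✓
Line 2: away (2), through (1), three (1), jellyfish (3) → 7 ✓
Line 3: deeply (2), without (2), each (1), thread (1) → 6 (expected 5)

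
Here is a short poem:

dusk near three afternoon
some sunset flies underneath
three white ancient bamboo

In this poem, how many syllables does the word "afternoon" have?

3

"afternoon" has 3 syllables.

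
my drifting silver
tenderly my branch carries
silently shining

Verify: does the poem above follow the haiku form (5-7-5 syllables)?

Yes

Line 1: my(1) + drifting(2) + silver(2) = 5 ✓
Line 2: tenderly(3) + my(1) + branch(1) + carries(2) = 7 ✓
Line 3: silently(3) + shining(2) = 5 ✓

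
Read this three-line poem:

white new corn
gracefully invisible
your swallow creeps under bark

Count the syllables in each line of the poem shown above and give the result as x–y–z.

Line 1: white(1) + new(1) + corn(1) = 3
Line 2: gracefully(3) + invisible(4) = 7
Line 3: your(1) + swallow(2) + creeps(1) + under(2) + bark(1) = 7

3–7–7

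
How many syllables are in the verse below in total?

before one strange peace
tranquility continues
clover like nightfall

17

Line 1: before(2) + one(1) + strange(1) + peace(1) = 5
Line 2: tranquility(4) + continues(3) = 7
Line 3: clover(2) + like(1) + nightfall(2) = 5
Total: 5 + 7 + 5 = 17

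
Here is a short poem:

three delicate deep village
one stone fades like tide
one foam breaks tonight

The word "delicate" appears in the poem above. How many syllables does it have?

3

"delicate" has 3 syllables.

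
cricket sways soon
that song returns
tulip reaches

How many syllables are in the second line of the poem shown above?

The second line: that (1), song (1), returns (2) → 4

4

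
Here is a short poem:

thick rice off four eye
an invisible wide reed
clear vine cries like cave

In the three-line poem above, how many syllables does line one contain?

5

Line one: thick (1), rice (1), off (1), four (1), eye (1) → 5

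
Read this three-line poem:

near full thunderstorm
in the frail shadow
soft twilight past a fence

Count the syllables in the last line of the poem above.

The last line: soft(1) + twilight(2) + past(1) + a(1) + fence(1) = 6

6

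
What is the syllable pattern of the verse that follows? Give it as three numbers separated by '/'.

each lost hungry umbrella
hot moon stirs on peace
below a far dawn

7/5/5

Line 1: "each lost hungry umbrella": 1+1+2+3 = 7
Line 2: "hot moon stirs on peace": 1+1+1+1+1 = 5
Line 3: "below a far dawn": 2+1+1+1 = 5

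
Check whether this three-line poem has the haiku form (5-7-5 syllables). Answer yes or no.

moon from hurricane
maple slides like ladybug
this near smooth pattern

Yes

Line 1: "moon from hurricane": 1+1+3 = 5 ✓
Line 2: "maple slides like ladybug": 2+1+1+3 = 7 ✓
Line 3: "this near smooth pattern": 1+1+1+2 = 5 ✓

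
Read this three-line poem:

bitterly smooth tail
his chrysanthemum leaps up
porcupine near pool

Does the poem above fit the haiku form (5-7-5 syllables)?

Line 1: "bitterly smooth tail": 3+1+1 = 5 ✓
Line 2: "his chrysanthemum leaps up": 1+4+1+1 = 7 ✓
Line 3: "porcupine near pool": 3+1+1 = 5 ✓

Yes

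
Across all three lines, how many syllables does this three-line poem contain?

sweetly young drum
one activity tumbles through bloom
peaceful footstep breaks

18

Line 1: sweetly(2) + young(1) + drum(1) = 4
Line 2: one(1) + activity(4) + tumbles(2) + through(1) + bloom(1) = 9
Line 3: peaceful(2) + footstep(2) + breaks(1) = 5
Total: 4 + 9 + 5 = 18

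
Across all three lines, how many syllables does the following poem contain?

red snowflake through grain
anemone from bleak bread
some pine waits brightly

Line 1: "red snowflake through grain": 1+2+1+1 = 5
Line 2: "anemone from bleak bread": 4+1+1+1 = 7
Line 3: "some pine waits brightly": 1+1+1+2 = 5
Total: 5 + 7 + 5 = 17

17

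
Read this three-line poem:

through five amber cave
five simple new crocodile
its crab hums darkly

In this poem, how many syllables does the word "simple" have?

"simple" has 2 syllables.

2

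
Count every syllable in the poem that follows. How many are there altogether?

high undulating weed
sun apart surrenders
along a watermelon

19

Line 1: "high undulating weed": 1+4+1 = 6
Line 2: "sun apart surrenders": 1+2+3 = 6
Line 3: "along a watermelon": 2+1+4 = 7
Total: 6 + 6 + 7 = 19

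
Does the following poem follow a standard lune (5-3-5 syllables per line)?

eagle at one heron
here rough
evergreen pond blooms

No

Line 1: eagle(2) + at(1) + one(1) + heron(2) = 6 (expected 5)
Line 2: here(1) + rough(1) = 2 (expected 3)
Line 3: evergreen(3) + pond(1) + blooms(1) = 5 ✓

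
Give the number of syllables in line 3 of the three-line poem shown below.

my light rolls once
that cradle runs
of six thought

Line 3: of(1) + six(1) + thought(1) = 3

3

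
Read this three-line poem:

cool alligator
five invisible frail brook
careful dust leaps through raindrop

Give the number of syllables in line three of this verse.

7

Line three: "careful dust leaps through raindrop": 2+1+1+1+2 = 7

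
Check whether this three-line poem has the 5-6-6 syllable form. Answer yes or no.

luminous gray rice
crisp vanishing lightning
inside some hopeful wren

Yes

Line 1: "luminous gray rice": 3+1+1 = 5 ✓
Line 2: "crisp vanishing lightning": 1+3+2 = 6 ✓
Line 3: "inside some hopeful wren": 2+1+2+1 = 6 ✓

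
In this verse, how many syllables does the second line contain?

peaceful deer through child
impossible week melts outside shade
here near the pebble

The second line: impossible (4), week (1), melts (1), outside (2), shade (1) → 9

9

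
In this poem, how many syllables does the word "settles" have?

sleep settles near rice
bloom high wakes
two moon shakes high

2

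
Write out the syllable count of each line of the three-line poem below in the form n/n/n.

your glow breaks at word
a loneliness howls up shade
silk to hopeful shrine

5/7/5

Line 1: your(1) + glow(1) + breaks(1) + at(1) + word(1) = 5
Line 2: a(1) + loneliness(3) + howls(1) + up(1) + shade(1) = 7
Line 3: silk(1) + to(1) + hopeful(2) + shrine(1) = 5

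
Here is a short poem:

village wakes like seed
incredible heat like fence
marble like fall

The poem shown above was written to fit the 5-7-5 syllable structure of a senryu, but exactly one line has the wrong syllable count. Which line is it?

The third line

Line 1: "village wakes like seed": 2+1+1+1 = 5 ✓
Line 2: "incredible heat like fence": 4+1+1+1 = 7 ✓
Line 3: "marble like fall": 2+1+1 = 4 (expected 5)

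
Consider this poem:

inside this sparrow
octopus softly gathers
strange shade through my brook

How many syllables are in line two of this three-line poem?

7

Line two: octopus (3), softly (2), gathers (2) → 7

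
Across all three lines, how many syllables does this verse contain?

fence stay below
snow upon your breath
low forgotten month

14

Line 1: "fence stay below": 1+1+2 = 4
Line 2: "snow upon your breath": 1+2+1+1 = 5
Line 3: "low forgotten month": 1+3+1 = 5
Total: 4 + 5 + 5 = 14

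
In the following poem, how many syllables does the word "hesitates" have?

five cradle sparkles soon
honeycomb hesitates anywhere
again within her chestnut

3

"hesitates" has 3 syllables.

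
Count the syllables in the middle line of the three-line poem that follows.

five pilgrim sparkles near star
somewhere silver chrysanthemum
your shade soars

The middle line: somewhere(2) + silver(2) + chrysanthemum(4) = 8

8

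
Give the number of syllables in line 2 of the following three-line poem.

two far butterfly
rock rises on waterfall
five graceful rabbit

Line 2: "rock rises on waterfall": 1+2+1+3 = 7

7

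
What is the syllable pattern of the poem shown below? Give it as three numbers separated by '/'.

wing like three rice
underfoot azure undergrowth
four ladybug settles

Line 1: wing(1) + like(1) + three(1) + rice(1) = 4
Line 2: underfoot(3) + azure(2) + undergrowth(3) = 8
Line 3: four(1) + ladybug(3) + settles(2) = 6

4/8/6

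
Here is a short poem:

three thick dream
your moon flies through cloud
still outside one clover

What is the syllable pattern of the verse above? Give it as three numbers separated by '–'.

3–5–6

Line 1: three(1) + thick(1) + dream(1) = 3
Line 2: your(1) + moon(1) + flies(1) + through(1) + cloud(1) = 5
Line 3: still(1) + outside(2) + one(1) + clover(2) = 6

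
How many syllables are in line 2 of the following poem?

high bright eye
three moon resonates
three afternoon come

5

Line 2: "three moon resonates": 1+1+3 = 5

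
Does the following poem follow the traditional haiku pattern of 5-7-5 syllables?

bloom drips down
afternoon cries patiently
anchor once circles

Line 1: bloom (1), drips (1), down (1) → 3 (expected 5)
Line 2: afternoon (3), cries (1), patiently (3) → 7 ✓
Line 3: anchor (2), once (1), circles (2) → 5 ✓

No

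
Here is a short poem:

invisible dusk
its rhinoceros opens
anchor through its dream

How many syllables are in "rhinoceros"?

4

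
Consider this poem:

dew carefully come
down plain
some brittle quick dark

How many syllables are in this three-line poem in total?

12

Line 1: "dew carefully come": 1+3+1 = 5
Line 2: "down plain": 1+1 = 2
Line 3: "some brittle quick dark": 1+2+1+1 = 5
Total: 5 + 2 + 5 = 12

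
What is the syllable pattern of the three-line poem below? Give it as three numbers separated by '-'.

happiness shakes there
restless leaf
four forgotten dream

Line 1: happiness (3), shakes (1), there (1) → 5
Line 2: restless (2), leaf (1) → 3
Line 3: four (1), forgotten (3), dream (1) → 5

5-3-5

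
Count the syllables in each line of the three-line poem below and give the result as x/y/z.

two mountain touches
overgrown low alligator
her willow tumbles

5/8/5

Line 1: "two mountain touches": 1+2+2 = 5
Line 2: "overgrown low alligator": 3+1+4 = 8
Line 3: "her willow tumbles": 1+2+2 = 5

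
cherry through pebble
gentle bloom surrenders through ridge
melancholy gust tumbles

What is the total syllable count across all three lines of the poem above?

Line 1: cherry(2) + through(1) + pebble(2) = 5
Line 2: gentle(2) + bloom(1) + surrenders(3) + through(1) + ridge(1) = 8
Line 3: melancholy(4) + gust(1) + tumbles(2) = 7
Total: 5 + 8 + 7 = 20

20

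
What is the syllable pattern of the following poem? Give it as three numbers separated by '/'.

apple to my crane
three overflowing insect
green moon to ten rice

Line 1: "apple to my crane": 2+1+1+1 = 5
Line 2: "three overflowing insect": 1+4+2 = 7
Line 3: "green moon to ten rice": 1+1+1+1+1 = 5

5/7/5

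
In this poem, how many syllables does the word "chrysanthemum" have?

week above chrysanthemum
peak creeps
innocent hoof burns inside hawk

4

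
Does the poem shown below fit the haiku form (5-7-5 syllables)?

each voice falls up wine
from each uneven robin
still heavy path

Line 1: each(1) + voice(1) + falls(1) + up(1) + wine(1) = 5 ✓
Line 2: from(1) + each(1) + uneven(3) + robin(2) = 7 ✓
Line 3: still(1) + heavy(2) + path(1) = 4 (expected 5)

No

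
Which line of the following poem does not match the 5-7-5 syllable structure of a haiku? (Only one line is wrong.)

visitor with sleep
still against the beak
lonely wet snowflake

Line 1: "visitor with sleep": 3+1+1 = 5 ✓
Line 2: "still against the beak": 1+2+1+1 = 5 (expected 7)
Line 3: "lonely wet snowflake": 2+1+2 = 5 ✓

Line 2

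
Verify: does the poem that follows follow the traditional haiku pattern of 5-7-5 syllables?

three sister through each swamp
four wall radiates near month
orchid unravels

Line 1: three (1), sister (2), through (1), each (1), swamp (1) → 6 (expected 5)
Line 2: four (1), wall (1), radiates (3), near (1), month (1) → 7 ✓
Line 3: orchid (2), unravels (3) → 5 ✓

No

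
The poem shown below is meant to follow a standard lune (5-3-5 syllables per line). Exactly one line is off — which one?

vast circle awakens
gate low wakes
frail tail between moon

Line 1: vast (1), circle (2), awakens (3) → 6 (expected 5)
Line 2: gate (1), low (1), wakes (1) → 3 ✓
Line 3: frail (1), tail (1), between (2), moon (1) → 5 ✓

Line 1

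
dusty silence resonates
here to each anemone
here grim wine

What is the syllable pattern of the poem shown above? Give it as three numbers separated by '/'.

7/7/3

Line 1: dusty(2) + silence(2) + resonates(3) = 7
Line 2: here(1) + to(1) + each(1) + anemone(4) = 7
Line 3: here(1) + grim(1) + wine(1) = 3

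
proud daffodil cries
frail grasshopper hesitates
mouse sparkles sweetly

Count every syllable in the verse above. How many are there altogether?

17

Line 1: proud(1) + daffodil(3) + cries(1) = 5
Line 2: frail(1) + grasshopper(3) + hesitates(3) = 7
Line 3: mouse(1) + sparkles(2) + sweetly(2) = 5
Total: 5 + 7 + 5 = 17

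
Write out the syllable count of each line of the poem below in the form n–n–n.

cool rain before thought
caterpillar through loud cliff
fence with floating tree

Line 1: cool (1), rain (1), before (2), thought (1) → 5
Line 2: caterpillar (4), through (1), loud (1), cliff (1) → 7
Line 3: fence (1), with (1), floating (2), tree (1) → 5

5–7–5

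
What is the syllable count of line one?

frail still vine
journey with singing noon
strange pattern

3

Line one: frail(1) + still(1) + vine(1) = 3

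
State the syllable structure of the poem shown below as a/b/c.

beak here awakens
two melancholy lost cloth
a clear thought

5/7/3

Line 1: beak (1), here (1), awakens (3) → 5
Line 2: two (1), melancholy (4), lost (1), cloth (1) → 7
Line 3: a (1), clear (1), thought (1) → 3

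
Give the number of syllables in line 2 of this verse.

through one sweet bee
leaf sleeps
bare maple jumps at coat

2

Line 2: leaf (1), sleeps (1) → 2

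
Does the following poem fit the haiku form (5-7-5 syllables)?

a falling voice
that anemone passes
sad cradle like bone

No

Line 1: a(1) + falling(2) + voice(1) = 4 (expected 5)
Line 2: that(1) + anemone(4) + passes(2) = 7 ✓
Line 3: sad(1) + cradle(2) + like(1) + bone(1) = 5 ✓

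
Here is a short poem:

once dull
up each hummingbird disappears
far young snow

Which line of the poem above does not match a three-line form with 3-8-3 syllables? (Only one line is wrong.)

The first line

Line 1: once (1), dull (1) → 2 (expected 3)
Line 2: up (1), each (1), hummingbird (3), disappears (3) → 8 ✓
Line 3: far (1), young (1), snow (1) → 3 ✓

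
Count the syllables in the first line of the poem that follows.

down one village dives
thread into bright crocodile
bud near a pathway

5

The first line: "down one village dives": 1+1+2+1 = 5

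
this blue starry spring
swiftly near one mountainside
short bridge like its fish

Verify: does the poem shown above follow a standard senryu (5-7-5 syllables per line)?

Yes

Line 1: "this blue starry spring": 1+1+2+1 = 5 ✓
Line 2: "swiftly near one mountainside": 2+1+1+3 = 7 ✓
Line 3: "short bridge like its fish": 1+1+1+1+1 = 5 ✓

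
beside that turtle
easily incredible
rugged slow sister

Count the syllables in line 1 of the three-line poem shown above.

Line 1: beside (2), that (1), turtle (2) → 5

5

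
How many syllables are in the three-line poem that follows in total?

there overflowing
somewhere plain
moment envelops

Line 1: "there overflowing": 1+4 = 5
Line 2: "somewhere plain": 2+1 = 3
Line 3: "moment envelops": 2+3 = 5
Total: 5 + 3 + 5 = 13

13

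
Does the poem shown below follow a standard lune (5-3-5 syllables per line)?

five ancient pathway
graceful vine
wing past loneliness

Yes

Line 1: five(1) + ancient(2) + pathway(2) = 5 ✓
Line 2: graceful(2) + vine(1) = 3 ✓
Line 3: wing(1) + past(1) + loneliness(3) = 5 ✓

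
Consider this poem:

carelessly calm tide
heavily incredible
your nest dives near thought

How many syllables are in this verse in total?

17

Line 1: carelessly (3), calm (1), tide (1) → 5
Line 2: heavily (3), incredible (4) → 7
Line 3: your (1), nest (1), dives (1), near (1), thought (1) → 5
Total: 5 + 7 + 5 = 17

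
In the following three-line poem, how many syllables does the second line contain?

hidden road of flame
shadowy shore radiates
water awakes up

The second line: shadowy(3) + shore(1) + radiates(3) = 7

7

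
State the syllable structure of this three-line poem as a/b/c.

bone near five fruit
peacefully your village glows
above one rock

Line 1: bone (1), near (1), five (1), fruit (1) → 4
Line 2: peacefully (3), your (1), village (2), glows (1) → 7
Line 3: above (2), one (1), rock (1) → 4

4/7/4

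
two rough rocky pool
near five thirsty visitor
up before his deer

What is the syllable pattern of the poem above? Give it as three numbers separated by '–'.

5–7–5

Line 1: "two rough rocky pool": 1+1+2+1 = 5
Line 2: "near five thirsty visitor": 1+1+2+3 = 7
Line 3: "up before his deer": 1+2+1+1 = 5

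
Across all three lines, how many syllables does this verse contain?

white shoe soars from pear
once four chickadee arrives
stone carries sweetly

17

Line 1: "white shoe soars from pear": 1+1+1+1+1 = 5
Line 2: "once four chickadee arrives": 1+1+3+2 = 7
Line 3: "stone carries sweetly": 1+2+2 = 5
Total: 5 + 7 + 5 = 17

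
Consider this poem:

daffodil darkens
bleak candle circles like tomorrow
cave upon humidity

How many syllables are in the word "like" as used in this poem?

1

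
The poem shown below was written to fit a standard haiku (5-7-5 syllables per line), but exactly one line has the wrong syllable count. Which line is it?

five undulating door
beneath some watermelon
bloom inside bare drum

The first line

Line 1: five(1) + undulating(4) + door(1) = 6 (expected 5)
Line 2: beneath(2) + some(1) + watermelon(4) = 7 ✓
Line 3: bloom(1) + inside(2) + bare(1) + drum(1) = 5 ✓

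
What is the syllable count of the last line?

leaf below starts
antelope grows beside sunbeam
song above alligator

7

The last line: song (1), above (2), alligator (4) → 7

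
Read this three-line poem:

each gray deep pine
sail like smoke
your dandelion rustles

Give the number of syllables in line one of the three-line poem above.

Line one: each (1), gray (1), deep (1), pine (1) → 4

4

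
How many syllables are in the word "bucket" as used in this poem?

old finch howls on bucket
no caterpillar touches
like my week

2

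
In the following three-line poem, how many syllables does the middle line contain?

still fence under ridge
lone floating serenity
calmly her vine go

The middle line: lone(1) + floating(2) + serenity(4) = 7

7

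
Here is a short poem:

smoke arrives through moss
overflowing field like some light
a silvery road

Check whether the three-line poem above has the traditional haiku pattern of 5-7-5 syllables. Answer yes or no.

Line 1: smoke(1) + arrives(2) + through(1) + moss(1) = 5 ✓
Line 2: overflowing(4) + field(1) + like(1) + some(1) + light(1) = 8 (expected 7)
Line 3: a(1) + silvery(3) + road(1) = 5 ✓

No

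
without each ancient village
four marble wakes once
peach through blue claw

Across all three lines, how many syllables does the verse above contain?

16

Line 1: "without each ancient village": 2+1+2+2 = 7
Line 2: "four marble wakes once": 1+2+1+1 = 5
Line 3: "peach through blue claw": 1+1+1+1 = 4
Total: 7 + 5 + 4 = 16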